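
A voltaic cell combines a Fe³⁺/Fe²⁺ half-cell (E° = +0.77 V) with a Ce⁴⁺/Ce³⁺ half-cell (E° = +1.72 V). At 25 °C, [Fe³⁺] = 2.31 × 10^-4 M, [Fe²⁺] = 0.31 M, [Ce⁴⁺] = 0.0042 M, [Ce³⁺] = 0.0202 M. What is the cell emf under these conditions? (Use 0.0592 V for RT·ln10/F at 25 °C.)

The Ce⁴⁺/Ce³⁺ couple has the higher reduction potential and acts as the cathode, so E°_cell = +1.72 − (+0.77) = 0.95 V.
Balancing electrons gives n = 1; the reaction quotient is Q = [Fe³⁺]·[Ce³⁺]/([Fe²⁺]·[Ce⁴⁺]) = 0.00358.
At 25 °C, E = E° − (0.0592/n) log Q = 0.95 − (0.0592/1)(-2.446) = 0.950 + 0.145 = 1.095 V.

1.09 V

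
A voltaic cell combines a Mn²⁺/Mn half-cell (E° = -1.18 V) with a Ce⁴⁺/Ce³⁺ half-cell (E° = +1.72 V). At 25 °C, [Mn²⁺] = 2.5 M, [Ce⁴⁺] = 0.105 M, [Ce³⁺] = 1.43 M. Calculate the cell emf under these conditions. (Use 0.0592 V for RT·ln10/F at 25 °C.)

2.82 V

The Ce⁴⁺/Ce³⁺ couple has the higher reduction potential and acts as the cathode, so E°_cell = +1.72 − (-1.18) = 2.90 V.
Balancing electrons gives n = 2; the reaction quotient is Q = [Mn²⁺]·[Ce³⁺]^2/[Ce⁴⁺]^2 = 464.
At 25 °C, E = E° − (0.0592/n) log Q = 2.90 − (0.0592/2)(2.666) = 2.900 − 0.079 = 2.821 V.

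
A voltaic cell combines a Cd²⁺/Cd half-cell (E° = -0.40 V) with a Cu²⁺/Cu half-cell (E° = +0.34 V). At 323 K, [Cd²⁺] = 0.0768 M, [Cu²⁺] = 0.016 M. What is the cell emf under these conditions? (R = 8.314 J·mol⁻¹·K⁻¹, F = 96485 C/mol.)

0.718 V

The Cu²⁺/Cu couple has the higher reduction potential and acts as the cathode, so E°_cell = +0.34 − (-0.40) = 0.74 V.
Balancing electrons gives n = 2; the reaction quotient is Q = [Cd²⁺]/[Cu²⁺] = 4.80.
E = E° − (RT/nF) ln Q = 0.74 − (8.314×323)/(2×96485) × (1.569) = 0.740 − 0.022 = 0.718 V.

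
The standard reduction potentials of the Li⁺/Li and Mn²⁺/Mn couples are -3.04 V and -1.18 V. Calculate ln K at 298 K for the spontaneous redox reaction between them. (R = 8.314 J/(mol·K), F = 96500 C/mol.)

E°_cell = -1.18 − (-3.04) = 1.86 V, with n = 2 electrons transferred.
At equilibrium E = 0, so the Nernst equation gives ln K = nFE°/RT = (2)(96500)(1.86)/((8.314)(298)) = 144.89.

ln K = 144.9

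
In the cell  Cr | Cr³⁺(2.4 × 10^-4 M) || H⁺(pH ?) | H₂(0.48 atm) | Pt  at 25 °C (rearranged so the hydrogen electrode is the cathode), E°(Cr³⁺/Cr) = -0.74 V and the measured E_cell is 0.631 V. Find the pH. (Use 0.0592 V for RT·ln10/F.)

E°_cell = 0.74 V and n = 6.
log Q = n(E° − E)/0.0592 = 6×(0.74 − 0.631)/0.0592 = 11.047.
With Q = [Cr³⁺]^2·P(H₂)^3 / [H⁺]^6, solving for [H⁺] gives log[H⁺] = -3.207, so pH = 3.21.

pH = 3.21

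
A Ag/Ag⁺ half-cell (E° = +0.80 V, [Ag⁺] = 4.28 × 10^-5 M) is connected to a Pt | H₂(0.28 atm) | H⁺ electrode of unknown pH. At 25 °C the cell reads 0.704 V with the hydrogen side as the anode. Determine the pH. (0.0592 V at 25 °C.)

E°_cell = 0.80 V and n = 2.
log Q = n(E° − E)/0.0592 = 2×(0.80 − 0.704)/0.0592 = 3.243.
With Q = [H⁺]^2 / ([Ag⁺]^2·P(H₂)), solving for [H⁺] gives log[H⁺] = -3.023, so pH = 3.02.

pH = 3.02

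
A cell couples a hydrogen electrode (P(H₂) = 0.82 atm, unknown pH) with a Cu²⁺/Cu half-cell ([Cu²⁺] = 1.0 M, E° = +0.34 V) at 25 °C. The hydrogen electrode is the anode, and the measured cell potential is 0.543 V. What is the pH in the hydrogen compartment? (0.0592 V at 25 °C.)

pH = 3.47

E°_cell = 0.34 V and n = 2.
log Q = n(E° − E)/0.0592 = 2×(0.34 − 0.543)/0.0592 = -6.858.
With Q = [H⁺]^2 / ([Cu²⁺]·P(H₂)), solving for [H⁺] gives log[H⁺] = -3.472, so pH = 3.47.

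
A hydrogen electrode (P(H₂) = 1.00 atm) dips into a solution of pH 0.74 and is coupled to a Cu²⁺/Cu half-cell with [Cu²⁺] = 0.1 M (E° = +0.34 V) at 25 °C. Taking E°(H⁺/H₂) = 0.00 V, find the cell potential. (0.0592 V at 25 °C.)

0.35 V

The Cu²⁺/Cu couple is the cathode, so E°_cell = 0.34 V; n = 2.
[H⁺] = 10^(−0.74) = 0.18 M, and Q = [H⁺]^2 / ([Cu²⁺]·P(H₂)) = 0.331.
E = E° − (0.0592/2) log Q = 0.34 − (0.0592/2)(-0.480) = 0.354 V.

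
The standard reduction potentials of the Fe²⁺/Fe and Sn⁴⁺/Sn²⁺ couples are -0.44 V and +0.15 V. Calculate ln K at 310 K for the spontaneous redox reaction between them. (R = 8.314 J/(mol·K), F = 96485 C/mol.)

E°_cell = +0.15 − (-0.44) = 0.59 V, with n = 2 electrons transferred.
At equilibrium E = 0, so the Nernst equation gives ln K = nFE°/RT = (2)(96485)(0.59)/((8.314)(310)) = 44.17.

ln K = 44.2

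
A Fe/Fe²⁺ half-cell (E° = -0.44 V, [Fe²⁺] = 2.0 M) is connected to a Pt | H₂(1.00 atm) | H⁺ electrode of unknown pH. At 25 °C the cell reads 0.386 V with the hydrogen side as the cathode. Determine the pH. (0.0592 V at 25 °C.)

pH = 0.76

E°_cell = 0.44 V and n = 2.
log Q = n(E° − E)/0.0592 = 2×(0.44 − 0.386)/0.0592 = 1.824.
With Q = [Fe²⁺]·P(H₂) / [H⁺]^2, solving for [H⁺] gives log[H⁺] = -0.762, so pH = 0.76.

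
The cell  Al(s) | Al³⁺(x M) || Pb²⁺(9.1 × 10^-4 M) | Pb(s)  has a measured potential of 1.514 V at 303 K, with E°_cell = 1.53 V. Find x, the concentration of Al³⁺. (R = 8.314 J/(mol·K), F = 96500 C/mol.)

From the Nernst equation, ln Q = nF(E° − E)/RT = 6×96500×(1.53 − 1.514)/(8.314×303) = 3.677, so Q = 39.5.
With Q = [Al³⁺]^2/[Pb²⁺]^3 and the known concentrations, [Al³⁺]^2 in the numerator gives [Al³⁺] = 1.7 × 10^-4 M.

1.7 × 10^-4 M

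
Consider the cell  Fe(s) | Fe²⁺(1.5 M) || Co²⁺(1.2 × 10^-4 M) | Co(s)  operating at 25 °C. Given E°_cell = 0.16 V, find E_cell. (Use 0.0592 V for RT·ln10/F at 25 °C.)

Balancing electrons gives n = 2; the reaction quotient is Q = [Fe²⁺]/[Co²⁺] = 1.25 × 10^4.
At 25 °C, E = E° − (0.0592/n) log Q = 0.16 − (0.0592/2)(4.097) = 0.160 − 0.121 = 0.039 V.

0.039 V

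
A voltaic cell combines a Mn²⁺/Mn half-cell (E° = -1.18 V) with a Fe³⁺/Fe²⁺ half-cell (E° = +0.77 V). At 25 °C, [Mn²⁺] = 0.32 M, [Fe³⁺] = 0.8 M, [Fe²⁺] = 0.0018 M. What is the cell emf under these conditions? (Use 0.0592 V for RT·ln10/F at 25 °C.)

2.12 V

The Fe³⁺/Fe²⁺ couple has the higher reduction potential and acts as the cathode, so E°_cell = +0.77 − (-1.18) = 1.95 V.
Balancing electrons gives n = 2; the reaction quotient is Q = [Mn²⁺]·[Fe²⁺]^2/[Fe³⁺]^2 = 1.62 × 10^-6.
At 25 °C, E = E° − (0.0592/n) log Q = 1.95 − (0.0592/2)(-5.790) = 1.950 + 0.171 = 2.121 V.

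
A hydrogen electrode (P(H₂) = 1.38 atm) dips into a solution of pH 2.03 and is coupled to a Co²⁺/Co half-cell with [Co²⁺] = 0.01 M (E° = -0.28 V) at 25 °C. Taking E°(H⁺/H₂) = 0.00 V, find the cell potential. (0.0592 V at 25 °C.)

The hydrogen couple is the cathode, so E°_cell = 0.28 V; n = 2.
[H⁺] = 10^(−2.03) = 0.0093 M, and Q = [Co²⁺]·P(H₂) / [H⁺]^2 = 158.
E = E° − (0.0592/2) log Q = 0.28 − (0.0592/2)(2.200) = 0.215 V.

0.21 V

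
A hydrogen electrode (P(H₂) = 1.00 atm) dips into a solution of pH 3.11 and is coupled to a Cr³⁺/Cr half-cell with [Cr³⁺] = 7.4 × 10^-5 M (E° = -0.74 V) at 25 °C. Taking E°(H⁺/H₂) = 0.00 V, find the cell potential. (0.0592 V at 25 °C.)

The hydrogen couple is the cathode, so E°_cell = 0.74 V; n = 6.
[H⁺] = 10^(−3.11) = 7.8 × 10^-4 M, and Q = [Cr³⁺]^2·P(H₂)^3 / [H⁺]^6 = 2.5 × 10^10.
E = E° − (0.0592/6) log Q = 0.74 − (0.0592/6)(10.398) = 0.637 V.

0.64 V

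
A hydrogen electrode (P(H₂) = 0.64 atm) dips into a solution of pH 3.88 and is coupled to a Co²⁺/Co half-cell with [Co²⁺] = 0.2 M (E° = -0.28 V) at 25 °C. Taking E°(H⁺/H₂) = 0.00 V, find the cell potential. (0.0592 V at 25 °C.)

0.077 V

The hydrogen couple is the cathode, so E°_cell = 0.28 V; n = 2.
[H⁺] = 10^(−3.88) = 1.3 × 10^-4 M, and Q = [Co²⁺]·P(H₂) / [H⁺]^2 = 7.37 × 10^6.
E = E° − (0.0592/2) log Q = 0.28 − (0.0592/2)(6.867) = 0.077 V.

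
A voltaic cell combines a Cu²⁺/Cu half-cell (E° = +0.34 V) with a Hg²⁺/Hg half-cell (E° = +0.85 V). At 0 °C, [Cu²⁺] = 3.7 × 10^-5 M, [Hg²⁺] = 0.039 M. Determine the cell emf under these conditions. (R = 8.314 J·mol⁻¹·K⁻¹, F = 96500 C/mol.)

The Hg²⁺/Hg couple has the higher reduction potential and acts as the cathode, so E°_cell = +0.85 − (+0.34) = 0.51 V.
Balancing electrons gives n = 2; the reaction quotient is Q = [Cu²⁺]/[Hg²⁺] = 9.49 × 10^-4.
E = E° − (RT/nF) ln Q = 0.51 − (8.314×273)/(2×96500) × (-6.960) = 0.510 + 0.082 = 0.592 V.

0.592 V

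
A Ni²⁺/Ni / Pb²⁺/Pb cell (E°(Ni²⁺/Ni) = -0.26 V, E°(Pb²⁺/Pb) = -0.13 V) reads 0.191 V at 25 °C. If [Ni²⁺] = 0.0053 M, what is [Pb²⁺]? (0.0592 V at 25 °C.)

From the Nernst equation, log Q = n(E° − E)/0.0592 = 2(0.13 − 0.191)/0.0592 = -2.061, so Q = 0.00869.
With Q = [Ni²⁺]/[Pb²⁺] and the known concentrations, [Pb²⁺] in the denominator gives [Pb²⁺] = 0.61 M.

0.61 M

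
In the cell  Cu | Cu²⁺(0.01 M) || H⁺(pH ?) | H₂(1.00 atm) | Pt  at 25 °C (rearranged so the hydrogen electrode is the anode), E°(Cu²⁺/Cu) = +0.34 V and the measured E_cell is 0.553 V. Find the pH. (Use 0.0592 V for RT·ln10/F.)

E°_cell = 0.34 V and n = 2.
log Q = n(E° − E)/0.0592 = 2×(0.34 − 0.553)/0.0592 = -7.196.
With Q = [H⁺]^2 / ([Cu²⁺]·P(H₂)), solving for [H⁺] gives log[H⁺] = -4.598, so pH = 4.60.

pH = 4.60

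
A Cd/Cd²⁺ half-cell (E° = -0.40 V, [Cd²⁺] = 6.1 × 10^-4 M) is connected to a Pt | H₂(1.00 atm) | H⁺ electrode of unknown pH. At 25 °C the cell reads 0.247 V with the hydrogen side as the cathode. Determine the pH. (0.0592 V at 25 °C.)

pH = 4.19

E°_cell = 0.40 V and n = 2.
log Q = n(E° − E)/0.0592 = 2×(0.40 − 0.247)/0.0592 = 5.169.
With Q = [Cd²⁺]·P(H₂) / [H⁺]^2, solving for [H⁺] gives log[H⁺] = -4.192, so pH = 4.19.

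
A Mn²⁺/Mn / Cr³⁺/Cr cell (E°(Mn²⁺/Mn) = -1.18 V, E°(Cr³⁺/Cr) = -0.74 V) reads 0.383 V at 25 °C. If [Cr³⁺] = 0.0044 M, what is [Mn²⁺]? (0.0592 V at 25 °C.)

From the Nernst equation, log Q = n(E° − E)/0.0592 = 6(0.44 − 0.383)/0.0592 = 5.777, so Q = 5.98 × 10^5.
With Q = [Mn²⁺]^3/[Cr³⁺]^2 and the known concentrations, [Mn²⁺]^3 in the numerator gives [Mn²⁺] = 2.3 M.

2.3 M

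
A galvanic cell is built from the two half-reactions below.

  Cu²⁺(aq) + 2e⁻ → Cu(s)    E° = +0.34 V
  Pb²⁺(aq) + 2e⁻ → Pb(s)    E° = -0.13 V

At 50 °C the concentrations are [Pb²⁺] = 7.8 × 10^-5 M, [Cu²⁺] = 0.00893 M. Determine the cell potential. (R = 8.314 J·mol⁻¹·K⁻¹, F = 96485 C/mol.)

The Cu²⁺/Cu couple has the higher reduction potential and acts as the cathode, so E°_cell = +0.34 − (-0.13) = 0.47 V.
Balancing electrons gives n = 2; the reaction quotient is Q = [Pb²⁺]/[Cu²⁺] = 0.00873.
E = E° − (RT/nF) ln Q = 0.47 − (8.314×323)/(2×96485) × (-4.740) = 0.470 + 0.066 = 0.536 V.

0.536 V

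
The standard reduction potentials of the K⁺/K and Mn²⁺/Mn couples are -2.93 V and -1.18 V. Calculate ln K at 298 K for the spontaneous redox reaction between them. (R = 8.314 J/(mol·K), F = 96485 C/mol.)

E°_cell = -1.18 − (-2.93) = 1.75 V, with n = 2 electrons transferred.
At equilibrium E = 0, so the Nernst equation gives ln K = nFE°/RT = (2)(96485)(1.75)/((8.314)(298)) = 136.30.

ln K = 136.3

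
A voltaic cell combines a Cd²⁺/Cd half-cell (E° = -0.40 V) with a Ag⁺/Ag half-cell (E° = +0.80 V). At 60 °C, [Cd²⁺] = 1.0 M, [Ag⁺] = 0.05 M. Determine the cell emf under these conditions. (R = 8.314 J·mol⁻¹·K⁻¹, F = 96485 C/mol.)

The Ag⁺/Ag couple has the higher reduction potential and acts as the cathode, so E°_cell = +0.80 − (-0.40) = 1.20 V.
Balancing electrons gives n = 2; the reaction quotient is Q = [Cd²⁺]/[Ag⁺]^2 = 400.
E = E° − (RT/nF) ln Q = 1.20 − (8.314×333)/(2×96485) × (5.991) = 1.200 − 0.086 = 1.114 V.

1.11 V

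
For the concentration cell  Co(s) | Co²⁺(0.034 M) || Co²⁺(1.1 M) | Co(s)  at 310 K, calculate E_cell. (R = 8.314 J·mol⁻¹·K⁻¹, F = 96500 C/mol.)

0.046 V

Both half-cells are Co²⁺/Co, so E°_cell = 0. The concentrated side is the cathode; the cell reaction moves Co²⁺ from high to low concentration with n = 2.
Q = [Co²⁺]_dilute/[Co²⁺]_conc = 0.034/1.1 = 0.0309.
E = 0 − (RT/nF) ln Q = −((8.314×310)/(2×96500))(-3.477) = 0.0464 V.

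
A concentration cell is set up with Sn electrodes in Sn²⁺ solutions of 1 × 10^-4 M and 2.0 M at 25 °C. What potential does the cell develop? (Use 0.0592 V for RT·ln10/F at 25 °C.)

0.13 V

Both half-cells are Sn²⁺/Sn, so E°_cell = 0. The concentrated side is the cathode; the cell reaction moves Sn²⁺ from high to low concentration with n = 2.
Q = [Sn²⁺]_dilute/[Sn²⁺]_conc = 1 × 10^-4/2.0 = 5 × 10^-5.
E = 0 − (0.0592/2) log Q = −(0.0592/2)(-4.301) = 0.1273 V.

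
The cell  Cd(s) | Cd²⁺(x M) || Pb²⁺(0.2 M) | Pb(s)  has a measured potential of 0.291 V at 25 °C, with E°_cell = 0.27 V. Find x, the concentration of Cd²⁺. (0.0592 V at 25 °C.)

0.039 M

From the Nernst equation, log Q = n(E° − E)/0.0592 = 2(0.27 − 0.291)/0.0592 = -0.709, so Q = 0.195.
With Q = [Cd²⁺]/[Pb²⁺] and the known concentrations, [Cd²⁺] in the numerator gives [Cd²⁺] = 0.039 M.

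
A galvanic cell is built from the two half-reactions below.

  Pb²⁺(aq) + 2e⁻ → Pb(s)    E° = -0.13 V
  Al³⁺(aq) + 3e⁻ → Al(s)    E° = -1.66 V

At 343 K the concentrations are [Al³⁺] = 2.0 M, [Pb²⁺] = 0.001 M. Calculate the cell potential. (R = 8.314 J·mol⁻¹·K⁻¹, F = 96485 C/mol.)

The Pb²⁺/Pb couple has the higher reduction potential and acts as the cathode, so E°_cell = -0.13 − (-1.66) = 1.53 V.
Balancing electrons gives n = 6; the reaction quotient is Q = [Al³⁺]^2/[Pb²⁺]^3 = 4 × 10^9.
E = E° − (RT/nF) ln Q = 1.53 − (8.314×343)/(6×96485) × (22.110) = 1.530 − 0.109 = 1.421 V.

1.42 V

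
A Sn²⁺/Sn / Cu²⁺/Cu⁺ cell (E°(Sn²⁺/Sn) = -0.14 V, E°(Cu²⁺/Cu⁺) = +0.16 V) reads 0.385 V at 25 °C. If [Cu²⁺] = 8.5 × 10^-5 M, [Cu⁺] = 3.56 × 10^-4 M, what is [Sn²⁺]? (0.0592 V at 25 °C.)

7.7 × 10^-5 M

From the Nernst equation, log Q = n(E° − E)/0.0592 = 2(0.30 − 0.385)/0.0592 = -2.872, so Q = 0.00134.
With Q = [Sn²⁺]·[Cu⁺]^2/[Cu²⁺]^2 and the known concentrations, [Sn²⁺] in the numerator gives [Sn²⁺] = 7.7 × 10^-5 M.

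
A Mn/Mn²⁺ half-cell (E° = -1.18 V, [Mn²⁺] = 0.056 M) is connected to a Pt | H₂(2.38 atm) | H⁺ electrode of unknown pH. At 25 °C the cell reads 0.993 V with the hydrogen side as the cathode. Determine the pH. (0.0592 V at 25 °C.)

pH = 3.60

E°_cell = 1.18 V and n = 2.
log Q = n(E° − E)/0.0592 = 2×(1.18 − 0.993)/0.0592 = 6.318.
With Q = [Mn²⁺]·P(H₂) / [H⁺]^2, solving for [H⁺] gives log[H⁺] = -3.596, so pH = 3.60.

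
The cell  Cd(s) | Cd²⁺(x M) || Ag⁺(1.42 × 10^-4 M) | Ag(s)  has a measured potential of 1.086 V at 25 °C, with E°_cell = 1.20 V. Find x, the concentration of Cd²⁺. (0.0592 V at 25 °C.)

1.4 × 10^-4 M

From the Nernst equation, log Q = n(E° − E)/0.0592 = 2(1.20 − 1.086)/0.0592 = 3.851, so Q = 7100.
With Q = [Cd²⁺]/[Ag⁺]^2 and the known concentrations, [Cd²⁺] in the numerator gives [Cd²⁺] = 1.4 × 10^-4 M.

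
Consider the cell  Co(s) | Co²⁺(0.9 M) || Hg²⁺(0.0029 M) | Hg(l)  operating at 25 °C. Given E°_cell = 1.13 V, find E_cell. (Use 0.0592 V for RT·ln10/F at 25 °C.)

Balancing electrons gives n = 2; the reaction quotient is Q = [Co²⁺]/[Hg²⁺] = 310.
At 25 °C, E = E° − (0.0592/n) log Q = 1.13 − (0.0592/2)(2.492) = 1.130 − 0.074 = 1.056 V.

1.06 V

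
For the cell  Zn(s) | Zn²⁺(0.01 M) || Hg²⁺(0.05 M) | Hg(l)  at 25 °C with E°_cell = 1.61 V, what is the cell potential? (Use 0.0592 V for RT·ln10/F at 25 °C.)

Balancing electrons gives n = 2; the reaction quotient is Q = [Zn²⁺]/[Hg²⁺] = 0.200.
At 25 °C, E = E° − (0.0592/n) log Q = 1.61 − (0.0592/2)(-0.699) = 1.610 + 0.021 = 1.631 V.

1.63 V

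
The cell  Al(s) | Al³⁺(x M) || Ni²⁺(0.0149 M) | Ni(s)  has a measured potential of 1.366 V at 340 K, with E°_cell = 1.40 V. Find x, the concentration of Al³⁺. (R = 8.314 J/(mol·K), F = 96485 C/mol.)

From the Nernst equation, ln Q = nF(E° − E)/RT = 6×96485×(1.40 − 1.366)/(8.314×340) = 6.963, so Q = 1060.
With Q = [Al³⁺]^2/[Ni²⁺]^3 and the known concentrations, [Al³⁺]^2 in the numerator gives [Al³⁺] = 0.059 M.

0.059 M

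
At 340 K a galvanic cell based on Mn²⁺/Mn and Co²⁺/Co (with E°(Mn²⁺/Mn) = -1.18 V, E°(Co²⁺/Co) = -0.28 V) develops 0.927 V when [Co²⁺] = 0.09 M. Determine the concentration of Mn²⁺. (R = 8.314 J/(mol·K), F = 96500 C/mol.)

0.014 M

From the Nernst equation, ln Q = nF(E° − E)/RT = 2×96500×(0.90 − 0.927)/(8.314×340) = -1.843, so Q = 0.158.
With Q = [Mn²⁺]/[Co²⁺] and the known concentrations, [Mn²⁺] in the numerator gives [Mn²⁺] = 0.014 M.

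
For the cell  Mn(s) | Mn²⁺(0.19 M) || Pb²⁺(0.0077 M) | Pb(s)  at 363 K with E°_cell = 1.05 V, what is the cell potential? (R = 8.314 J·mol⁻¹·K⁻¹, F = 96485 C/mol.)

1.000 V

Balancing electrons gives n = 2; the reaction quotient is Q = [Mn²⁺]/[Pb²⁺] = 24.7.
E = E° − (RT/nF) ln Q = 1.05 − (8.314×363)/(2×96485) × (3.206) = 1.050 − 0.050 = 1.000 V.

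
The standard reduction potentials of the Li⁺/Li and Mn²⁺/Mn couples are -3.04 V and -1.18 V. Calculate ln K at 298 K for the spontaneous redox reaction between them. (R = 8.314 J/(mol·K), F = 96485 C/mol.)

ln K = 144.9

E°_cell = -1.18 − (-3.04) = 1.86 V, with n = 2 electrons transferred.
At equilibrium E = 0, so the Nernst equation gives ln K = nFE°/RT = (2)(96485)(1.86)/((8.314)(298)) = 144.87.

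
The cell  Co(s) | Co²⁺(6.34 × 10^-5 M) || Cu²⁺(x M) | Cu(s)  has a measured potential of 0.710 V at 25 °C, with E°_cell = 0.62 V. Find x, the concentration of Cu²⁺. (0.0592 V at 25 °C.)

From the Nernst equation, log Q = n(E° − E)/0.0592 = 2(0.62 − 0.710)/0.0592 = -3.041, so Q = 9.11 × 10^-4.
With Q = [Co²⁺]/[Cu²⁺] and the known concentrations, [Cu²⁺] in the denominator gives [Cu²⁺] = 0.07 M.

0.07 M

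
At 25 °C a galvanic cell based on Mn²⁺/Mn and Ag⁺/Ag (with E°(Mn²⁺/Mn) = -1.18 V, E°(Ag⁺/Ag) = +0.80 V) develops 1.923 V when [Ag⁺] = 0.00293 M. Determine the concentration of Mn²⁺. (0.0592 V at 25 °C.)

From the Nernst equation, log Q = n(E° − E)/0.0592 = 2(1.98 − 1.923)/0.0592 = 1.926, so Q = 84.3.
With Q = [Mn²⁺]/[Ag⁺]^2 and the known concentrations, [Mn²⁺] in the numerator gives [Mn²⁺] = 7.2 × 10^-4 M.

7.2 × 10^-4 M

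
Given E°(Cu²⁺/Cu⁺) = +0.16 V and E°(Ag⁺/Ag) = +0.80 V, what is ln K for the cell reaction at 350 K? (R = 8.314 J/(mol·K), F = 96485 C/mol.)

E°_cell = +0.80 − (+0.16) = 0.64 V, with n = 1 electron transferred.
At equilibrium E = 0, so the Nernst equation gives ln K = nFE°/RT = (1)(96485)(0.64)/((8.314)(350)) = 21.22.

ln K = 21.2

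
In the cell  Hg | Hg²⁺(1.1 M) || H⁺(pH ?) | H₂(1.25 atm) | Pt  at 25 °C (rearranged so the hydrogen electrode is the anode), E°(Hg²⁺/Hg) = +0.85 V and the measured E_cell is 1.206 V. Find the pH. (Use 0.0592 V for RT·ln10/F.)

pH = 5.94

E°_cell = 0.85 V and n = 2.
log Q = n(E° − E)/0.0592 = 2×(0.85 − 1.206)/0.0592 = -12.027.
With Q = [H⁺]^2 / ([Hg²⁺]·P(H₂)), solving for [H⁺] gives log[H⁺] = -5.944, so pH = 5.94.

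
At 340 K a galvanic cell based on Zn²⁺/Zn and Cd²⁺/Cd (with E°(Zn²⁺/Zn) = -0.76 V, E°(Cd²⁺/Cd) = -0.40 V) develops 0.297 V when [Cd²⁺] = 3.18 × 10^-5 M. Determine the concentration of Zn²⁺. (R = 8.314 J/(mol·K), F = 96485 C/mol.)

From the Nernst equation, ln Q = nF(E° − E)/RT = 2×96485×(0.36 − 0.297)/(8.314×340) = 4.301, so Q = 73.8.
With Q = [Zn²⁺]/[Cd²⁺] and the known concentrations, [Zn²⁺] in the numerator gives [Zn²⁺] = 0.0023 M.

0.0023 M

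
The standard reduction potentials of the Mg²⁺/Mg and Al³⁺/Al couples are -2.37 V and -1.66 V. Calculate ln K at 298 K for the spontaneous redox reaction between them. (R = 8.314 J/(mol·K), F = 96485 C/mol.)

ln K = 165.9

E°_cell = -1.66 − (-2.37) = 0.71 V, with n = 6 electrons transferred.
At equilibrium E = 0, so the Nernst equation gives ln K = nFE°/RT = (6)(96485)(0.71)/((8.314)(298)) = 165.90.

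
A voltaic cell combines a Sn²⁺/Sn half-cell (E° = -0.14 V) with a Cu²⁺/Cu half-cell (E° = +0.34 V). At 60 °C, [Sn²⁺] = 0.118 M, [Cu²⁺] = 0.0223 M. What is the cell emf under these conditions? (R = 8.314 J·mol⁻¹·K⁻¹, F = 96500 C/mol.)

The Cu²⁺/Cu couple has the higher reduction potential and acts as the cathode, so E°_cell = +0.34 − (-0.14) = 0.48 V.
Balancing electrons gives n = 2; the reaction quotient is Q = [Sn²⁺]/[Cu²⁺] = 5.29.
E = E° − (RT/nF) ln Q = 0.48 − (8.314×333)/(2×96500) × (1.666) = 0.480 − 0.024 = 0.456 V.

0.456 V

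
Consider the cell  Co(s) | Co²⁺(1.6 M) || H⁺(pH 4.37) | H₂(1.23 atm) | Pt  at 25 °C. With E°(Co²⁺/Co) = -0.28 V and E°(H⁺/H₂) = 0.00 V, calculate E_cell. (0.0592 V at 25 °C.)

0.013 V

The hydrogen couple is the cathode, so E°_cell = 0.28 V; n = 2.
[H⁺] = 10^(−4.37) = 4.3 × 10^-5 M, and Q = [Co²⁺]·P(H₂) / [H⁺]^2 = 1.08 × 10^9.
E = E° − (0.0592/2) log Q = 0.28 − (0.0592/2)(9.034) = 0.013 V.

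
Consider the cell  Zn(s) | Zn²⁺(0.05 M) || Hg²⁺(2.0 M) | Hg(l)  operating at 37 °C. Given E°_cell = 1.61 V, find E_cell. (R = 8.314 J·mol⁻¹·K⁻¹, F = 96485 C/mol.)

Balancing electrons gives n = 2; the reaction quotient is Q = [Zn²⁺]/[Hg²⁺] = 0.0250.
E = E° − (RT/nF) ln Q = 1.61 − (8.314×310)/(2×96485) × (-3.689) = 1.610 + 0.049 = 1.659 V.

1.66 V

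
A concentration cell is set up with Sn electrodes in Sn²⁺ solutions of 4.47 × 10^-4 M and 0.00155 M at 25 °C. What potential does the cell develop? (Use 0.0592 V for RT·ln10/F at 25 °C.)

0.016 V

Both half-cells are Sn²⁺/Sn, so E°_cell = 0. The concentrated side is the cathode; the cell reaction moves Sn²⁺ from high to low concentration with n = 2.
Q = [Sn²⁺]_dilute/[Sn²⁺]_conc = 4.47 × 10^-4/0.00155 = 0.288.
E = 0 − (0.0592/2) log Q = −(0.0592/2)(-0.540) = 0.0160 V.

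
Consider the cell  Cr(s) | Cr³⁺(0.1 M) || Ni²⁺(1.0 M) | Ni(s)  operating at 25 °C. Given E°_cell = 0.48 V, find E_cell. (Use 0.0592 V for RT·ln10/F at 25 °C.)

Balancing electrons gives n = 6; the reaction quotient is Q = [Cr³⁺]^2/[Ni²⁺]^3 = 0.0100.
At 25 °C, E = E° − (0.0592/n) log Q = 0.48 − (0.0592/6)(-2.000) = 0.480 + 0.020 = 0.500 V.

0.500 V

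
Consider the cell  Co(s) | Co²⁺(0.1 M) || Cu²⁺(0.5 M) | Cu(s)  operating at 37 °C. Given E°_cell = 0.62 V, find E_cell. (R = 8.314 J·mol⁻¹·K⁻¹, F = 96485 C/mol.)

0.641 V

Balancing electrons gives n = 2; the reaction quotient is Q = [Co²⁺]/[Cu²⁺] = 0.200.
E = E° − (RT/nF) ln Q = 0.62 − (8.314×310)/(2×96485) × (-1.609) = 0.620 + 0.021 = 0.641 V.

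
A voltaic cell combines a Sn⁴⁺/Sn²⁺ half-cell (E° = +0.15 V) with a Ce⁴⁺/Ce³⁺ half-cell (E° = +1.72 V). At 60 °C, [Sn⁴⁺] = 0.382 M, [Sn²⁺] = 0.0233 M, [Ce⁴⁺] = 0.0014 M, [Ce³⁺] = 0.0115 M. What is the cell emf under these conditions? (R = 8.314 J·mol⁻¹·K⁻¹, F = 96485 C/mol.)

The Ce⁴⁺/Ce³⁺ couple has the higher reduction potential and acts as the cathode, so E°_cell = +1.72 − (+0.15) = 1.57 V.
Balancing electrons gives n = 2; the reaction quotient is Q = [Sn⁴⁺]·[Ce³⁺]^2/([Sn²⁺]·[Ce⁴⁺]^2) = 1110.
E = E° − (RT/nF) ln Q = 1.57 − (8.314×333)/(2×96485) × (7.009) = 1.570 − 0.101 = 1.469 V.

1.47 V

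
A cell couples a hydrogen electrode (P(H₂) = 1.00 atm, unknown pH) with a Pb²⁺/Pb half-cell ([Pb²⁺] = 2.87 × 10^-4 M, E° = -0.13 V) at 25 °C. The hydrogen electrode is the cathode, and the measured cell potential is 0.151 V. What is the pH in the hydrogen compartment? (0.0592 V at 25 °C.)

pH = 1.42

E°_cell = 0.13 V and n = 2.
log Q = n(E° − E)/0.0592 = 2×(0.13 − 0.151)/0.0592 = -0.709.
With Q = [Pb²⁺]·P(H₂) / [H⁺]^2, solving for [H⁺] gives log[H⁺] = -1.416, so pH = 1.42.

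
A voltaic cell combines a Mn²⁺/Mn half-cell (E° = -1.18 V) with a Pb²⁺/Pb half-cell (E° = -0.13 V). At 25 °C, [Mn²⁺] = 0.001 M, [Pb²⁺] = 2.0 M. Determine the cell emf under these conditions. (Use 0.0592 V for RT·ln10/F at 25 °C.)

1.15 V

The Pb²⁺/Pb couple has the higher reduction potential and acts as the cathode, so E°_cell = -0.13 − (-1.18) = 1.05 V.
Balancing electrons gives n = 2; the reaction quotient is Q = [Mn²⁺]/[Pb²⁺] = 5 × 10^-4.
At 25 °C, E = E° − (0.0592/n) log Q = 1.05 − (0.0592/2)(-3.301) = 1.050 + 0.098 = 1.148 V.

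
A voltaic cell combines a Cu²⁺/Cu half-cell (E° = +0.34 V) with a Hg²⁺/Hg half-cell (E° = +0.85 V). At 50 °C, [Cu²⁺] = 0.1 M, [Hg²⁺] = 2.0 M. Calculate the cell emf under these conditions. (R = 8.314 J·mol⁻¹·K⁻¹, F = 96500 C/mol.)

The Hg²⁺/Hg couple has the higher reduction potential and acts as the cathode, so E°_cell = +0.85 − (+0.34) = 0.51 V.
Balancing electrons gives n = 2; the reaction quotient is Q = [Cu²⁺]/[Hg²⁺] = 0.0500.
E = E° − (RT/nF) ln Q = 0.51 − (8.314×323)/(2×96500) × (-2.996) = 0.510 + 0.042 = 0.552 V.

0.552 V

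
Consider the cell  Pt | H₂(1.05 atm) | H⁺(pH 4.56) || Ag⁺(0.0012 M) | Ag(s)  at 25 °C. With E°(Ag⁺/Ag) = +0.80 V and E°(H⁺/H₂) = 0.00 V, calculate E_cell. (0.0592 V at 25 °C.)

The Ag⁺/Ag couple is the cathode, so E°_cell = 0.80 V; n = 2.
[H⁺] = 10^(−4.56) = 2.8 × 10^-5 M, and Q = [H⁺]^2 / ([Ag⁺]^2·P(H₂)) = 5.02 × 10^-4.
E = E° − (0.0592/2) log Q = 0.80 − (0.0592/2)(-3.300) = 0.898 V.

0.90 V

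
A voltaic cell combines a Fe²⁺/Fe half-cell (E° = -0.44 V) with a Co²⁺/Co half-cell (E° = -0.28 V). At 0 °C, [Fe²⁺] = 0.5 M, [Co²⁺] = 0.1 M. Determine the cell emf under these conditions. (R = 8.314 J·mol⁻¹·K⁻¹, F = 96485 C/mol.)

The Co²⁺/Co couple has the higher reduction potential and acts as the cathode, so E°_cell = -0.28 − (-0.44) = 0.16 V.
Balancing electrons gives n = 2; the reaction quotient is Q = [Fe²⁺]/[Co²⁺] = 5.00.
E = E° − (RT/nF) ln Q = 0.16 − (8.314×273)/(2×96485) × (1.609) = 0.160 − 0.019 = 0.141 V.

0.141 V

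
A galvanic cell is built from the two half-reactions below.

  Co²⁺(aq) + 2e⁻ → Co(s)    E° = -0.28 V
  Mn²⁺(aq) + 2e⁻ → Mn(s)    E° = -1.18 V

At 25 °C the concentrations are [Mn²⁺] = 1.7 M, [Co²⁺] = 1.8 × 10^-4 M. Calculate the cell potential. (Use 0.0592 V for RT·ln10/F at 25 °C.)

The Co²⁺/Co couple has the higher reduction potential and acts as the cathode, so E°_cell = -0.28 − (-1.18) = 0.90 V.
Balancing electrons gives n = 2; the reaction quotient is Q = [Mn²⁺]/[Co²⁺] = 9440.
At 25 °C, E = E° − (0.0592/n) log Q = 0.90 − (0.0592/2)(3.975) = 0.900 − 0.118 = 0.782 V.

0.782 V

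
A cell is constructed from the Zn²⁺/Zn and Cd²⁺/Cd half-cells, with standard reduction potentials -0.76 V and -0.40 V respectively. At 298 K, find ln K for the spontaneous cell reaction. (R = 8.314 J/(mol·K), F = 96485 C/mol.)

ln K = 28.0

E°_cell = -0.40 − (-0.76) = 0.36 V, with n = 2 electrons transferred.
At equilibrium E = 0, so the Nernst equation gives ln K = nFE°/RT = (2)(96485)(0.36)/((8.314)(298)) = 28.04.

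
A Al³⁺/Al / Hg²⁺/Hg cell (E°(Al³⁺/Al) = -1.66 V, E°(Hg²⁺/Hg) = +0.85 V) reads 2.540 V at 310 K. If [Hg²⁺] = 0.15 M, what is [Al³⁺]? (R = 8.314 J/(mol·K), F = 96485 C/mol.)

From the Nernst equation, ln Q = nF(E° − E)/RT = 6×96485×(2.51 − 2.540)/(8.314×310) = -6.738, so Q = 0.00118.
With Q = [Al³⁺]^2/[Hg²⁺]^3 and the known concentrations, [Al³⁺]^2 in the numerator gives [Al³⁺] = 0.002 M.

0.002 M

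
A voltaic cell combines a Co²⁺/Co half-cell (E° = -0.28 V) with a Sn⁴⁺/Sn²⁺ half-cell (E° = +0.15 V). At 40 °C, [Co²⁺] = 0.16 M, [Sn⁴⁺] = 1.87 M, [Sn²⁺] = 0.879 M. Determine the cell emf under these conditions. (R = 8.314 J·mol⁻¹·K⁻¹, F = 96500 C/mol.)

The Sn⁴⁺/Sn²⁺ couple has the higher reduction potential and acts as the cathode, so E°_cell = +0.15 − (-0.28) = 0.43 V.
Balancing electrons gives n = 2; the reaction quotient is Q = [Co²⁺]·[Sn²⁺]/[Sn⁴⁺] = 0.0752.
E = E° − (RT/nF) ln Q = 0.43 − (8.314×313)/(2×96500) × (-2.587) = 0.430 + 0.035 = 0.465 V.

0.465 V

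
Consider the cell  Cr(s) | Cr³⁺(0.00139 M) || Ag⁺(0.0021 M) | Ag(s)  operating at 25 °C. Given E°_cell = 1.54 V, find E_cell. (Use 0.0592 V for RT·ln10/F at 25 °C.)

Balancing electrons gives n = 3; the reaction quotient is Q = [Cr³⁺]/[Ag⁺]^3 = 1.5 × 10^5.
At 25 °C, E = E° − (0.0592/n) log Q = 1.54 − (0.0592/3)(5.176) = 1.540 − 0.102 = 1.438 V.

1.44 V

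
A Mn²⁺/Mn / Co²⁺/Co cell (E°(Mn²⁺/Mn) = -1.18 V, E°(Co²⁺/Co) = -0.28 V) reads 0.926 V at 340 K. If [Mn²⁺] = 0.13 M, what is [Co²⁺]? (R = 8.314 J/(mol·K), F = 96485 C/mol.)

0.77 M

From the Nernst equation, ln Q = nF(E° − E)/RT = 2×96485×(0.90 − 0.926)/(8.314×340) = -1.775, so Q = 0.170.
With Q = [Mn²⁺]/[Co²⁺] and the known concentrations, [Co²⁺] in the denominator gives [Co²⁺] = 0.77 M.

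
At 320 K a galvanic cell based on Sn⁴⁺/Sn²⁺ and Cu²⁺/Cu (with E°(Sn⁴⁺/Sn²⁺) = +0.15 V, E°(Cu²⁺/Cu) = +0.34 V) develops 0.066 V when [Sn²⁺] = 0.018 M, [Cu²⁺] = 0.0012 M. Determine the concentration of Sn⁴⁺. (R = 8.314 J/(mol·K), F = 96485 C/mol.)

From the Nernst equation, ln Q = nF(E° − E)/RT = 2×96485×(0.19 − 0.066)/(8.314×320) = 8.994, so Q = 8050.
With Q = [Sn⁴⁺]/([Sn²⁺]·[Cu²⁺]) and the known concentrations, [Sn⁴⁺] in the numerator gives [Sn⁴⁺] = 0.17 M.

0.17 M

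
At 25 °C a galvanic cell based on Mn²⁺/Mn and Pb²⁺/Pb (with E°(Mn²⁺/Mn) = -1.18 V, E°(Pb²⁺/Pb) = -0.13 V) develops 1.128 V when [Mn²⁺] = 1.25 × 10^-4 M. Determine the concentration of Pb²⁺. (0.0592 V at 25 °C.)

0.054 M

From the Nernst equation, log Q = n(E° − E)/0.0592 = 2(1.05 − 1.128)/0.0592 = -2.635, so Q = 0.00232.
With Q = [Mn²⁺]/[Pb²⁺] and the known concentrations, [Pb²⁺] in the denominator gives [Pb²⁺] = 0.054 M.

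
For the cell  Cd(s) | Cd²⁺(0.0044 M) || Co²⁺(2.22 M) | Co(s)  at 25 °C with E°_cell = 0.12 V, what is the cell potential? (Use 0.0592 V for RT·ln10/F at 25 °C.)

0.200 V

Balancing electrons gives n = 2; the reaction quotient is Q = [Cd²⁺]/[Co²⁺] = 0.00198.
At 25 °C, E = E° − (0.0592/n) log Q = 0.12 − (0.0592/2)(-2.703) = 0.120 + 0.080 = 0.200 V.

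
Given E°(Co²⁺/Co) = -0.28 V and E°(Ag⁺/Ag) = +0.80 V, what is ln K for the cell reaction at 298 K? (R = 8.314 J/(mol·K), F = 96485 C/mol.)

ln K = 84.1

E°_cell = +0.80 − (-0.28) = 1.08 V, with n = 2 electrons transferred.
At equilibrium E = 0, so the Nernst equation gives ln K = nFE°/RT = (2)(96485)(1.08)/((8.314)(298)) = 84.12.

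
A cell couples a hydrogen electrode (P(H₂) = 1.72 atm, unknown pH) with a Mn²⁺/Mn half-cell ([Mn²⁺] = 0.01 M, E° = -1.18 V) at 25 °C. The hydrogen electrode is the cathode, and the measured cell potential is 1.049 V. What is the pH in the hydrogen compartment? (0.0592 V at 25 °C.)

E°_cell = 1.18 V and n = 2.
log Q = n(E° − E)/0.0592 = 2×(1.18 − 1.049)/0.0592 = 4.426.
With Q = [Mn²⁺]·P(H₂) / [H⁺]^2, solving for [H⁺] gives log[H⁺] = -3.095, so pH = 3.10.

pH = 3.10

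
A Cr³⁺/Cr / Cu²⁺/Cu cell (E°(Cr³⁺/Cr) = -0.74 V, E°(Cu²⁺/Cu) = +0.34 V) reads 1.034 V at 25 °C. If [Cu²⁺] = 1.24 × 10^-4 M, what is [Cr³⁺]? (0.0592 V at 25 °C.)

3 × 10^-4 M

From the Nernst equation, log Q = n(E° − E)/0.0592 = 6(1.08 − 1.034)/0.0592 = 4.662, so Q = 4.59 × 10^4.
With Q = [Cr³⁺]^2/[Cu²⁺]^3 and the known concentrations, [Cr³⁺]^2 in the numerator gives [Cr³⁺] = 3 × 10^-4 M.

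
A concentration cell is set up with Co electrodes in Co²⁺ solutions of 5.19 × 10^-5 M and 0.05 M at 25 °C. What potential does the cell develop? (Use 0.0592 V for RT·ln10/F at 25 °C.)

Both half-cells are Co²⁺/Co, so E°_cell = 0. The concentrated side is the cathode; the cell reaction moves Co²⁺ from high to low concentration with n = 2.
Q = [Co²⁺]_dilute/[Co²⁺]_conc = 5.19 × 10^-5/0.05 = 0.00104.
E = 0 − (0.0592/2) log Q = −(0.0592/2)(-2.984) = 0.0883 V.

0.088 V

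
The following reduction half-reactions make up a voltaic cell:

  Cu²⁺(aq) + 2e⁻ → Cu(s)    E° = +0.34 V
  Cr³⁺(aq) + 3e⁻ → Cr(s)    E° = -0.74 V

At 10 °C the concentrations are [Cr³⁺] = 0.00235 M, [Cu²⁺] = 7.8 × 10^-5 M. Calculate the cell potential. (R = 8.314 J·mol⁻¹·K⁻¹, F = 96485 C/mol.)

1.01 V

The Cu²⁺/Cu couple has the higher reduction potential and acts as the cathode, so E°_cell = +0.34 − (-0.74) = 1.08 V.
Balancing electrons gives n = 6; the reaction quotient is Q = [Cr³⁺]^2/[Cu²⁺]^3 = 1.16 × 10^7.
E = E° − (RT/nF) ln Q = 1.08 − (8.314×283)/(6×96485) × (16.270) = 1.080 − 0.066 = 1.014 V.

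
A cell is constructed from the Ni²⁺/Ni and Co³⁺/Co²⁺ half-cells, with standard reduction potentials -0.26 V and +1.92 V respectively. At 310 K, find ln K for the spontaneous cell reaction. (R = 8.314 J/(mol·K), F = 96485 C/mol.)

E°_cell = +1.92 − (-0.26) = 2.18 V, with n = 2 electrons transferred.
At equilibrium E = 0, so the Nernst equation gives ln K = nFE°/RT = (2)(96485)(2.18)/((8.314)(310)) = 163.22.

ln K = 163.2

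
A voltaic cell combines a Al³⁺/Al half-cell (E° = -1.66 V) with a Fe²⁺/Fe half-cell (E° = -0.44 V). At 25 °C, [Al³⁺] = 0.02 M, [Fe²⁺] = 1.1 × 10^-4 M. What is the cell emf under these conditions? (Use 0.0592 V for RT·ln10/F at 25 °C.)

The Fe²⁺/Fe couple has the higher reduction potential and acts as the cathode, so E°_cell = -0.44 − (-1.66) = 1.22 V.
Balancing electrons gives n = 6; the reaction quotient is Q = [Al³⁺]^2/[Fe²⁺]^3 = 3.01 × 10^8.
At 25 °C, E = E° − (0.0592/n) log Q = 1.22 − (0.0592/6)(8.478) = 1.220 − 0.084 = 1.136 V.

1.14 V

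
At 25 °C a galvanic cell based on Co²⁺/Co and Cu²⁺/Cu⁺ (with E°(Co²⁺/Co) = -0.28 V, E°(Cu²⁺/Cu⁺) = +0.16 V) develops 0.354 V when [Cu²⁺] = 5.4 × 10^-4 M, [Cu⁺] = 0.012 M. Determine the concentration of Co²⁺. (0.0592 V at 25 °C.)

1.6 M

From the Nernst equation, log Q = n(E° − E)/0.0592 = 2(0.44 − 0.354)/0.0592 = 2.905, so Q = 804.
With Q = [Co²⁺]·[Cu⁺]^2/[Cu²⁺]^2 and the known concentrations, [Co²⁺] in the numerator gives [Co²⁺] = 1.6 M.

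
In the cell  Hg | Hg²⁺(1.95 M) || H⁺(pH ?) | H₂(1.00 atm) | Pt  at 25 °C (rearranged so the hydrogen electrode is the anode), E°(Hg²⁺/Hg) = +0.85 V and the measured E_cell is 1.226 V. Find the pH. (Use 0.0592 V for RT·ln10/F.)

E°_cell = 0.85 V and n = 2.
log Q = n(E° − E)/0.0592 = 2×(0.85 − 1.226)/0.0592 = -12.703.
With Q = [H⁺]^2 / ([Hg²⁺]·P(H₂)), solving for [H⁺] gives log[H⁺] = -6.206, so pH = 6.21.

pH = 6.21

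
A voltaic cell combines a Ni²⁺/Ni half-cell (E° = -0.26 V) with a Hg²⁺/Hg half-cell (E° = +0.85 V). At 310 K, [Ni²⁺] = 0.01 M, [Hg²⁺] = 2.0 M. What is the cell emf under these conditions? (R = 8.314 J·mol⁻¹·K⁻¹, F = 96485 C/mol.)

1.18 V

The Hg²⁺/Hg couple has the higher reduction potential and acts as the cathode, so E°_cell = +0.85 − (-0.26) = 1.11 V.
Balancing electrons gives n = 2; the reaction quotient is Q = [Ni²⁺]/[Hg²⁺] = 0.00500.
E = E° − (RT/nF) ln Q = 1.11 − (8.314×310)/(2×96485) × (-5.298) = 1.110 + 0.071 = 1.181 V.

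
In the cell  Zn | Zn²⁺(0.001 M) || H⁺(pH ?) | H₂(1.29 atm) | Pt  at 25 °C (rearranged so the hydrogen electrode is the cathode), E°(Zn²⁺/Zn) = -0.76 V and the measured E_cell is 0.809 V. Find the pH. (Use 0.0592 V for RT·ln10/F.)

pH = 0.62

E°_cell = 0.76 V and n = 2.
log Q = n(E° − E)/0.0592 = 2×(0.76 − 0.809)/0.0592 = -1.655.
With Q = [Zn²⁺]·P(H₂) / [H⁺]^2, solving for [H⁺] gives log[H⁺] = -0.617, so pH = 0.62.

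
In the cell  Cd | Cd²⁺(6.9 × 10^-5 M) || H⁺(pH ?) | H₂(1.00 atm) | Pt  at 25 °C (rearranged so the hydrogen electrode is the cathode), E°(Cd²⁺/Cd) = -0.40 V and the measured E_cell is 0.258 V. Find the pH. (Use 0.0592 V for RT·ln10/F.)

pH = 4.48

E°_cell = 0.40 V and n = 2.
log Q = n(E° − E)/0.0592 = 2×(0.40 − 0.258)/0.0592 = 4.797.
With Q = [Cd²⁺]·P(H₂) / [H⁺]^2, solving for [H⁺] gives log[H⁺] = -4.479, so pH = 4.48.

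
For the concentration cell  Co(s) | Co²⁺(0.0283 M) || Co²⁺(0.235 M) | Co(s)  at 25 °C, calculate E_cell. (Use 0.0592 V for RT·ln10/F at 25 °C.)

0.027 V

Both half-cells are Co²⁺/Co, so E°_cell = 0. The concentrated side is the cathode; the cell reaction moves Co²⁺ from high to low concentration with n = 2.
Q = [Co²⁺]_dilute/[Co²⁺]_conc = 0.0283/0.235 = 0.120.
E = 0 − (0.0592/2) log Q = −(0.0592/2)(-0.919) = 0.0272 V.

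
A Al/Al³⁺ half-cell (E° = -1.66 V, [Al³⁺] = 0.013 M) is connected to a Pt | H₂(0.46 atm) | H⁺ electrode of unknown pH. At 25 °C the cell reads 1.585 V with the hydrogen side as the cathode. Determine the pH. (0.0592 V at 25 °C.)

pH = 2.06

E°_cell = 1.66 V and n = 6.
log Q = n(E° − E)/0.0592 = 6×(1.66 − 1.585)/0.0592 = 7.601.
With Q = [Al³⁺]^2·P(H₂)^3 / [H⁺]^6, solving for [H⁺] gives log[H⁺] = -2.064, so pH = 2.06.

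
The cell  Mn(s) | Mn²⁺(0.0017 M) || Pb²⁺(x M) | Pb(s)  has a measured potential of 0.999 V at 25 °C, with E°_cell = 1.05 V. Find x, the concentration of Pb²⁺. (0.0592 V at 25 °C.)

3.2 × 10^-5 M

From the Nernst equation, log Q = n(E° − E)/0.0592 = 2(1.05 − 0.999)/0.0592 = 1.723, so Q = 52.8.
With Q = [Mn²⁺]/[Pb²⁺] and the known concentrations, [Pb²⁺] in the denominator gives [Pb²⁺] = 3.2 × 10^-5 M.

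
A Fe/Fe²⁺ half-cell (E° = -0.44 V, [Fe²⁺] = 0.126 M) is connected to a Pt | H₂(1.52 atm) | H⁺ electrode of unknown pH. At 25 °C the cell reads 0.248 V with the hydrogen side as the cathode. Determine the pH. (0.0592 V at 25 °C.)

pH = 3.60

E°_cell = 0.44 V and n = 2.
log Q = n(E° − E)/0.0592 = 2×(0.44 − 0.248)/0.0592 = 6.486.
With Q = [Fe²⁺]·P(H₂) / [H⁺]^2, solving for [H⁺] gives log[H⁺] = -3.602, so pH = 3.60.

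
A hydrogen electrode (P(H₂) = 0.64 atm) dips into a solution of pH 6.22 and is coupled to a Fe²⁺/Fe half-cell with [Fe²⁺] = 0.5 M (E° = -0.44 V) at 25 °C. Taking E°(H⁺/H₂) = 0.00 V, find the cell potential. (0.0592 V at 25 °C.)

The hydrogen couple is the cathode, so E°_cell = 0.44 V; n = 2.
[H⁺] = 10^(−6.22) = 6 × 10^-7 M, and Q = [Fe²⁺]·P(H₂) / [H⁺]^2 = 8.81 × 10^11.
E = E° − (0.0592/2) log Q = 0.44 − (0.0592/2)(11.945) = 0.086 V.

0.086 V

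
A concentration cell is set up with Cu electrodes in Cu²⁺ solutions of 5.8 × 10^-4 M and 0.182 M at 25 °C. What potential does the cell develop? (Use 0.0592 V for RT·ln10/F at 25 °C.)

0.074 V

Both half-cells are Cu²⁺/Cu, so E°_cell = 0. The concentrated side is the cathode; the cell reaction moves Cu²⁺ from high to low concentration with n = 2.
Q = [Cu²⁺]_dilute/[Cu²⁺]_conc = 5.8 × 10^-4/0.182 = 0.00319.
E = 0 − (0.0592/2) log Q = −(0.0592/2)(-2.497) = 0.0739 V.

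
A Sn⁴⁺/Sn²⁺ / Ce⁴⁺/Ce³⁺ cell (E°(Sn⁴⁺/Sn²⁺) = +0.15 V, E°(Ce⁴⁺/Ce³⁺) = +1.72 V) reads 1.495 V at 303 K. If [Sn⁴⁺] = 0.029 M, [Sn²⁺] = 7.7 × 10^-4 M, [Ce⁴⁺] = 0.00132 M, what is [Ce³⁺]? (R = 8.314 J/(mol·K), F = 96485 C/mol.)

From the Nernst equation, ln Q = nF(E° − E)/RT = 2×96485×(1.57 − 1.495)/(8.314×303) = 5.745, so Q = 313.
With Q = [Sn⁴⁺]·[Ce³⁺]^2/([Sn²⁺]·[Ce⁴⁺]^2) and the known concentrations, [Ce³⁺]^2 in the numerator gives [Ce³⁺] = 0.0038 M.

0.0038 M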